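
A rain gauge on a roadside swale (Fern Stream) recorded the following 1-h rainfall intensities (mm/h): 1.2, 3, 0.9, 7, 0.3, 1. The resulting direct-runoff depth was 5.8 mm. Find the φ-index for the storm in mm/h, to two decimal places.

φ ≈ 2.10 mm/h

Only the 2 blocks with intensity above φ contribute runoff: 3, 7 mm/h.
Σ(I−φ)·Δt = d  ⇒  (3+7 − 2φ)·1 = 5.8
φ = (10.00 − 5.8/1) / 2 = 2.10 mm/h.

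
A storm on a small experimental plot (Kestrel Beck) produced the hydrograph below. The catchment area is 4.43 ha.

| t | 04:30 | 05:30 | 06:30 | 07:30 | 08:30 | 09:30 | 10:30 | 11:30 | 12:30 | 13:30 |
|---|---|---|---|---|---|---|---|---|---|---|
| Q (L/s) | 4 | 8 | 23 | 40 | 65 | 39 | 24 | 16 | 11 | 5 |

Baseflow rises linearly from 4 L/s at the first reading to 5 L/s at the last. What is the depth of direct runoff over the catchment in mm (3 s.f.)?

Direct runoff: 0.00, 3.89, 18.78, 35.67, 60.56, 34.44, 19.33, 11.22, 6.11, 0.00 L/s; ΣQ_DR = 190.0 L/s.
V = ΣQ_DR · Δt = 190.0 × 3600 s = 6.840 × 10^5 L.
Over A = 4.43 ha, depth = V / A = 15.4 mm.

d ≈ 15.4 mm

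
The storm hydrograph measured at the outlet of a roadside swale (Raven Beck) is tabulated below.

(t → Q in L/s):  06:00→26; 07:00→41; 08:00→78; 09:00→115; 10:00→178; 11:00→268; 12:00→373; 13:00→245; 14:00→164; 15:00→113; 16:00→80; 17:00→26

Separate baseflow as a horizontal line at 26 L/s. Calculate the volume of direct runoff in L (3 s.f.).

V ≈ 5.02 × 10^6 L

Direct-runoff ordinates (Q − Q_b): 0.0, 15.0, 52.0, 89.0, 152.0, 242.0, 347.0, 219.0, 138.0, 87.0, 54.0, 0.0 L/s.
ΣQ_DR = 1395 L/s.
With Δt = 1 h = 3600 s, V = ΣQ_DR · Δt = 1395 × 3600 = 5.02 × 10^6 L.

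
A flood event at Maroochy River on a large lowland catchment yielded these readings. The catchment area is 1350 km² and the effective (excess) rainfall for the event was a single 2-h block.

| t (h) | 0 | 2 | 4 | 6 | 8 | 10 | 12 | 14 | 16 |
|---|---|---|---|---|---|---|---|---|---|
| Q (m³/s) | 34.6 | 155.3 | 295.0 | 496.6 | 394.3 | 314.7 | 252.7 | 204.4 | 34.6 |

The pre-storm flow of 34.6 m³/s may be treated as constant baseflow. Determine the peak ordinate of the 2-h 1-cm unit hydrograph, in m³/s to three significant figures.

Direct runoff: 0.0, 120.7, 260.4, 462.0, 359.7, 280.1, 218.1, 169.8, 0.0 m³/s; ΣQ_DR = 1871 m³/s, peak = 462.0 m³/s.
Runoff depth d = ΣQ_DR·Δt / A = 1871 × 7200 / (1350 km²) = 9.978 mm.
The 1-cm UH is the DRH scaled by (10 mm)/d, so U_p = 462.0 × 10/9.978 = 463 m³/s.

U_p ≈ 463 m³/s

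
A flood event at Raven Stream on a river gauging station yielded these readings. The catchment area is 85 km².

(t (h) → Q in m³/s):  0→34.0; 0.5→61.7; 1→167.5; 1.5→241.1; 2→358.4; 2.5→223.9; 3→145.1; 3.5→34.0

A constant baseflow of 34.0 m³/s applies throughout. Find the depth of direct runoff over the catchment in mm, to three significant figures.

d ≈ 21.0 mm

Direct runoff: 0.0, 27.7, 133.5, 207.1, 324.4, 189.9, 111.1, 0.0 m³/s; ΣQ_DR = 993.7 m³/s.
V = ΣQ_DR · Δt = 993.7 × 1800 s = 1.789 × 10^6 m³.
Over A = 85 km², depth = V / A = 21.0 mm.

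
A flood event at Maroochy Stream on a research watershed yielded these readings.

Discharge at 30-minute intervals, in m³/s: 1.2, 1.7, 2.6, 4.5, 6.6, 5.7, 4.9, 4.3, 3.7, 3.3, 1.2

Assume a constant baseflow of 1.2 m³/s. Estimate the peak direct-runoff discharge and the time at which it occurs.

Q_p = 5.4 m³/s at t = 2 h

Subtracting baseflow gives direct-runoff ordinates: 0.0, 0.5, 1.4, 3.3, 5.4, 4.5, 3.7, 3.1, 2.5, 2.1, 0.0 m³/s.
The maximum is 5.4 m³/s, occurring at the reading for t = 2 h.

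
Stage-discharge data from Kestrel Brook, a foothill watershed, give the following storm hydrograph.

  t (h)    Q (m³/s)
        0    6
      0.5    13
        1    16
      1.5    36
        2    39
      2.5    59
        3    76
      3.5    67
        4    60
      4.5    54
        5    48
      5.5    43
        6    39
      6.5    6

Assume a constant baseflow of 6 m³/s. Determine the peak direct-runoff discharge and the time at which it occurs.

Subtracting baseflow gives direct-runoff ordinates: 0.0, 7.0, 10.0, 30.0, 33.0, 53.0, 70.0, 61.0, 54.0, 48.0, 42.0, 37.0, 33.0, 0.0 m³/s.
The maximum is 70.0 m³/s, occurring at the reading for t = 3 h.

Q_p = 70.0 m³/s at t = 3 h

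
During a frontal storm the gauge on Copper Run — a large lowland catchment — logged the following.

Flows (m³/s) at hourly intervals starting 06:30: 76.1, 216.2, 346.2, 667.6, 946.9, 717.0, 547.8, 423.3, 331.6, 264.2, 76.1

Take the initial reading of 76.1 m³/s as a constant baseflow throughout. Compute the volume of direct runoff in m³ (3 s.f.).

V ≈ 1.36 × 10^7 m³

Direct-runoff ordinates (Q − Q_b): 0.0, 140.1, 270.1, 591.5, 870.8, 640.9, 471.7, 347.2, 255.5, 188.1, 0.0 m³/s.
ΣQ_DR = 3776 m³/s.
With Δt = 1 h = 3600 s, V = ΣQ_DR · Δt = 3776 × 3600 = 1.36 × 10^7 m³.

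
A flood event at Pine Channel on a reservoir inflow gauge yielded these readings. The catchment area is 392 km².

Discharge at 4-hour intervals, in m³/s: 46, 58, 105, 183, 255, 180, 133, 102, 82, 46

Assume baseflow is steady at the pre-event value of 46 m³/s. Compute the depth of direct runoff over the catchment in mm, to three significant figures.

d ≈ 26.8 mm

Direct runoff: 0.0, 12.0, 59.0, 137.0, 209.0, 134.0, 87.0, 56.0, 36.0, 0.0 m³/s; ΣQ_DR = 730.0 m³/s.
V = ΣQ_DR · Δt = 730.0 × 14400 s = 1.051 × 10^7 m³.
Over A = 392 km², depth = V / A = 26.8 mm.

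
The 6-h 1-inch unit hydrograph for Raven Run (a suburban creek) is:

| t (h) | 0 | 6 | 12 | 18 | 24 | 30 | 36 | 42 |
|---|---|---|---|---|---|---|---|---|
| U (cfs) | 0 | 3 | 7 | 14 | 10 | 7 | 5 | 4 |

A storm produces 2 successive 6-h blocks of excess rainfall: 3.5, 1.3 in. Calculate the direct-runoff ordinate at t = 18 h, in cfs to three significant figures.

Q ≈ 58.1 cfs

By discrete convolution, Q_j = Σ (P_i / 1 in) · U_{j−i}.
At t = 18 h (j=3): Q = (3.5/1)·14 + (1.3/1)·7 = 58.1 cfs.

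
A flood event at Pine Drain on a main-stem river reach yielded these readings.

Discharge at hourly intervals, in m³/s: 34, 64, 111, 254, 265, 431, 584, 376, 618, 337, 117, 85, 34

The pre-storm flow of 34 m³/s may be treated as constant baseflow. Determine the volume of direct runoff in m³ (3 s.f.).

Direct-runoff ordinates (Q − Q_b): 0.0, 30.0, 77.0, 220.0, 231.0, 397.0, 550.0, 342.0, 584.0, 303.0, 83.0, 51.0, 0.0 m³/s.
ΣQ_DR = 2868 m³/s.
With Δt = 1 h = 3600 s, V = ΣQ_DR · Δt = 2868 × 3600 = 1.03 × 10^7 m³.

V ≈ 1.03 × 10^7 m³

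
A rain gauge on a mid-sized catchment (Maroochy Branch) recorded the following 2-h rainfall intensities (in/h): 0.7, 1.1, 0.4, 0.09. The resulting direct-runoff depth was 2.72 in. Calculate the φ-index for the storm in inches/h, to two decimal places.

Only the 3 blocks with intensity above φ contribute runoff: 0.7, 1.1, 0.4 in/h.
Σ(I−φ)·Δt = d  ⇒  (0.7+1.1+0.4 − 3φ)·2 = 2.72
φ = (2.200 − 2.72/2) / 3 = 0.28 in/h.

φ ≈ 0.28 in/h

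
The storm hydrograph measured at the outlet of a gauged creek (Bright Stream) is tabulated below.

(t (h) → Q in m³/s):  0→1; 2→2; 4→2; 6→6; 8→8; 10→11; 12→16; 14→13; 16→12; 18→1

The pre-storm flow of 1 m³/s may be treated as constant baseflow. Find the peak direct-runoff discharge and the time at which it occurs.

Subtracting baseflow gives direct-runoff ordinates: 0.0, 1.0, 1.0, 5.0, 7.0, 10.0, 15.0, 12.0, 11.0, 0.0 m³/s.
The maximum is 15.0 m³/s, occurring at the reading for t = 12 h.

Q_p = 15.0 m³/s at t = 12 h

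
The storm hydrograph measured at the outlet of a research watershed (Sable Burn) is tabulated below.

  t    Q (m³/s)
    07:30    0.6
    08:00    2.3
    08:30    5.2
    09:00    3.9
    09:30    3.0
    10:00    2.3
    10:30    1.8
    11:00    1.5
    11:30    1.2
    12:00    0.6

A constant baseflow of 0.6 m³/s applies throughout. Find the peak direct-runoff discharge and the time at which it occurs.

Subtracting baseflow gives direct-runoff ordinates: 0.0, 1.7, 4.6, 3.3, 2.4, 1.7, 1.2, 0.9, 0.6, 0.0 m³/s.
The maximum is 4.6 m³/s, occurring at the reading for t = 08:30.

Q_p = 4.6 m³/s at t = 08:30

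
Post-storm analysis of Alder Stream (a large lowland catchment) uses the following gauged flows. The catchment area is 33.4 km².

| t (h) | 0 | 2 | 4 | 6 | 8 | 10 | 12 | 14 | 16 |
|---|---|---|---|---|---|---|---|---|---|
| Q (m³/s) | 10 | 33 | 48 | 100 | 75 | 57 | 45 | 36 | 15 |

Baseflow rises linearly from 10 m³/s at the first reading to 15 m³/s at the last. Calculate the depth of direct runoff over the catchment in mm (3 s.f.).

d ≈ 66.1 mm

Direct runoff: 0.00, 22.38, 36.75, 88.12, 62.50, 43.88, 31.25, 21.62, 0.00 m³/s; ΣQ_DR = 306.5 m³/s.
V = ΣQ_DR · Δt = 306.5 × 7200 s = 2.207 × 10^6 m³.
Over A = 33.4 km², depth = V / A = 66.1 mm.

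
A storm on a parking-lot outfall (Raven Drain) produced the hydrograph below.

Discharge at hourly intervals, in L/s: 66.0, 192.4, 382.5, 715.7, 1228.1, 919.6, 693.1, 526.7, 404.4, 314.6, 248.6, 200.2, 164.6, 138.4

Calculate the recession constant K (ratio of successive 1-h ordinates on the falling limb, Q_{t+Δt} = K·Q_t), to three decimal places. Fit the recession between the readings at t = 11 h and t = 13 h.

K ≈ 0.831

Using the recession-limb readings at t = 11 h and t = 13 h: Q falls from 200.2 to 138.4 L/s over 2 intervals.
K = (Q₂/Q₁)^(1/2) = (138.4/200.2)^(1/2) = 0.831.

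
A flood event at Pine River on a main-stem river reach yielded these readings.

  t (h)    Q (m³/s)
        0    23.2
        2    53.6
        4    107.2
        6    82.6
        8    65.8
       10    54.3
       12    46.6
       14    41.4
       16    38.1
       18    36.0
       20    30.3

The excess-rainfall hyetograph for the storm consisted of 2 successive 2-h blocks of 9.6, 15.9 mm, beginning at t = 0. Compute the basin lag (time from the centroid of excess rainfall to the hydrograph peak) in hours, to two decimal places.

Centroid of excess rainfall: t_c = Σ P_i·t̄_i / ΣP_i = 2.2471 h (block centres at 1, 3 h).
Hydrograph peak occurs at t = 4 h, so basin lag t_L = 4 − 2.2471 = 1.75 h.

t_L ≈ 1.75 h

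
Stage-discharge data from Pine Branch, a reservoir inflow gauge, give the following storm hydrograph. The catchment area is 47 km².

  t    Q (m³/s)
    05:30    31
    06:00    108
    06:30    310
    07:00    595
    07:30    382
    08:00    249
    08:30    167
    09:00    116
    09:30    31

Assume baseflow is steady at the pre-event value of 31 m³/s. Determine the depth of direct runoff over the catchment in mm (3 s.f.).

d ≈ 65.5 mm

Direct runoff: 0.0, 77.0, 279.0, 564.0, 351.0, 218.0, 136.0, 85.0, 0.0 m³/s; ΣQ_DR = 1710 m³/s.
V = ΣQ_DR · Δt = 1710 × 1800 s = 3.078 × 10^6 m³.
Over A = 47 km², depth = V / A = 65.5 mm.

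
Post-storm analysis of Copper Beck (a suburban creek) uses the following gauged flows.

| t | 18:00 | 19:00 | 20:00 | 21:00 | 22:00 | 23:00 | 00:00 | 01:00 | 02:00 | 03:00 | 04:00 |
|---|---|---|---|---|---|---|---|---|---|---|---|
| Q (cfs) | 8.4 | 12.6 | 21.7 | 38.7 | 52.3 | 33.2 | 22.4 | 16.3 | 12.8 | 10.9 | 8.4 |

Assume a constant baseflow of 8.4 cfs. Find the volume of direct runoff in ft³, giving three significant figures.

Direct-runoff ordinates (Q − Q_b): 0.0, 4.2, 13.3, 30.3, 43.9, 24.8, 14.0, 7.9, 4.4, 2.5, 0.0 cfs.
ΣQ_DR = 145.3 cfs.
With Δt = 1 h = 3600 s, V = ΣQ_DR · Δt = 145.3 × 3600 = 5.23 × 10^5 ft³.

V ≈ 5.23 × 10^5 ft³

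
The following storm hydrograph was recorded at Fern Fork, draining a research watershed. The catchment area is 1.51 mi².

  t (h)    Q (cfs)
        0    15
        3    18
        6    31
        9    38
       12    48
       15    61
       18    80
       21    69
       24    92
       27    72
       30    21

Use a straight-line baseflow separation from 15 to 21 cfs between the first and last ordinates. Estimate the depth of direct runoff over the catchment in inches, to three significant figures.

d ≈ 1.07 in

Direct runoff: 0.00, 2.40, 14.80, 21.20, 30.60, 43.00, 61.40, 49.80, 72.20, 51.60, 0.00 cfs; ΣQ_DR = 347.0 cfs.
V = ΣQ_DR · Δt = 347.0 × 10800 s = 3.748 × 10^6 ft³.
Over A = 1.51 mi², depth = V / A = 1.07 in.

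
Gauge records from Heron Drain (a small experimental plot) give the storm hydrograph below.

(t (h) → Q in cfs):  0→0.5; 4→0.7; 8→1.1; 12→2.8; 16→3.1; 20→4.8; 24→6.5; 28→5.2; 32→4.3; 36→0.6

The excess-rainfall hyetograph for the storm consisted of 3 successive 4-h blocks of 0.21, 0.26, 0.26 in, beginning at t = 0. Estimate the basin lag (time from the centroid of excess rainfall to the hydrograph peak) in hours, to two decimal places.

t_L ≈ 17.73 h

Centroid of excess rainfall: t_c = Σ P_i·t̄_i / ΣP_i = 6.2740 h (block centres at 2, 6, 10 h).
Hydrograph peak occurs at t = 24 h, so basin lag t_L = 24 − 6.2740 = 17.73 h.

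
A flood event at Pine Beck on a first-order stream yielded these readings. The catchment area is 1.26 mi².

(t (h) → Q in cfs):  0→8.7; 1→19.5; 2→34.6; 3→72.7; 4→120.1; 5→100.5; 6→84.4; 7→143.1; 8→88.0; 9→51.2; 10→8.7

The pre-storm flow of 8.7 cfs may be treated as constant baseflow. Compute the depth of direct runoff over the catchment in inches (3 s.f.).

Direct runoff: 0.0, 10.8, 25.9, 64.0, 111.4, 91.8, 75.7, 134.4, 79.3, 42.5, 0.0 cfs; ΣQ_DR = 635.8 cfs.
V = ΣQ_DR · Δt = 635.8 × 3600 s = 2.289 × 10^6 ft³.
Over A = 1.26 mi², depth = V / A = 0.782 in.

d ≈ 0.782 in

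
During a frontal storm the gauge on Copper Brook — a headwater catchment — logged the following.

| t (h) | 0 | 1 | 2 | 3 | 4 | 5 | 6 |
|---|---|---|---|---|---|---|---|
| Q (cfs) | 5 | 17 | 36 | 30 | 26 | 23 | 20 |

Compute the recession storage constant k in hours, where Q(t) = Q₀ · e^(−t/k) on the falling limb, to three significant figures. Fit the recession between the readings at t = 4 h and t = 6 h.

k ≈ 7.62 h

On the falling limb, Q drops from 26 to 20 cfs between t = 4 h and t = 6 h (Δt = 2 h).
k = −Δt / ln(Q₂/Q₁) = −2 / ln(20/26) = 7.62 h.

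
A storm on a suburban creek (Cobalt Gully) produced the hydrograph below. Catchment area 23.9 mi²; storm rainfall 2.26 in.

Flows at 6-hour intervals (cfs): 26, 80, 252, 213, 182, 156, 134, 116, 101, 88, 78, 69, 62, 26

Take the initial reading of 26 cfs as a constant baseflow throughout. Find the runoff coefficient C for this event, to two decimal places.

C ≈ 0.21

ΣQ_DR = 1219 cfs; V = ΣQ_DR·Δt = 2.633 × 10^7 ft³.
Runoff depth d = V / A = 0.4742 in.
C = d / P = 0.4742 / 2.26 = 0.21.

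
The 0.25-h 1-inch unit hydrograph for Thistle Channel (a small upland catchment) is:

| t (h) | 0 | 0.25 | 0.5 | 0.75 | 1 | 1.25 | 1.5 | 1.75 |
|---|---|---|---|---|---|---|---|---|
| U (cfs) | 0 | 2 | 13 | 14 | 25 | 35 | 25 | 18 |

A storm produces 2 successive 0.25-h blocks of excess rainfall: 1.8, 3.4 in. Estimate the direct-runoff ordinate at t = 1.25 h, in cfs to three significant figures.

By discrete convolution, Q_j = Σ (P_i / 1 in) · U_{j−i}.
At t = 1.25 h (j=5): Q = (1.8/1)·35 + (3.4/1)·25 = 148 cfs.

Q ≈ 148 cfs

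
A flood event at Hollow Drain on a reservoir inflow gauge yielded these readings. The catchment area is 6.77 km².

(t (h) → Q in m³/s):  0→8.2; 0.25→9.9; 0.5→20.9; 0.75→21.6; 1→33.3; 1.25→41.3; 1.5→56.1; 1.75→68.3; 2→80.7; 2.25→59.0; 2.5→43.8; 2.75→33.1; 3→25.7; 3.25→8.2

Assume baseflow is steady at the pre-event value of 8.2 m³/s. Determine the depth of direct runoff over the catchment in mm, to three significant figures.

d ≈ 52.6 mm

Direct runoff: 0.0, 1.7, 12.7, 13.4, 25.1, 33.1, 47.9, 60.1, 72.5, 50.8, 35.6, 24.9, 17.5, 0.0 m³/s; ΣQ_DR = 395.3 m³/s.
V = ΣQ_DR · Δt = 395.3 × 900 s = 3.558 × 10^5 m³.
Over A = 6.77 km², depth = V / A = 52.6 mm.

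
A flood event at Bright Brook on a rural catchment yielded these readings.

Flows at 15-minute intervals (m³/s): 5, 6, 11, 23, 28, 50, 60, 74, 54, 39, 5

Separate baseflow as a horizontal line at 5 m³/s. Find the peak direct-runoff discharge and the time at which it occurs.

Q_p = 69.0 m³/s at t = 1.75 h

Subtracting baseflow gives direct-runoff ordinates: 0.0, 1.0, 6.0, 18.0, 23.0, 45.0, 55.0, 69.0, 49.0, 34.0, 0.0 m³/s.
The maximum is 69.0 m³/s, occurring at the reading for t = 1.75 h.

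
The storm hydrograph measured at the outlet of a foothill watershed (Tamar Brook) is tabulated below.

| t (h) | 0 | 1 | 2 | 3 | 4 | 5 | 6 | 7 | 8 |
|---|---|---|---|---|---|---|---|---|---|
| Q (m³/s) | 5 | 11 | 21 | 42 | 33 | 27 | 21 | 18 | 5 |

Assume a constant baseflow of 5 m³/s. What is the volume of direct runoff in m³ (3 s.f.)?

Direct-runoff ordinates (Q − Q_b): 0.0, 6.0, 16.0, 37.0, 28.0, 22.0, 16.0, 13.0, 0.0 m³/s.
ΣQ_DR = 138.0 m³/s.
With Δt = 1 h = 3600 s, V = ΣQ_DR · Δt = 138.0 × 3600 = 4.97 × 10^5 m³.

V ≈ 4.97 × 10^5 m³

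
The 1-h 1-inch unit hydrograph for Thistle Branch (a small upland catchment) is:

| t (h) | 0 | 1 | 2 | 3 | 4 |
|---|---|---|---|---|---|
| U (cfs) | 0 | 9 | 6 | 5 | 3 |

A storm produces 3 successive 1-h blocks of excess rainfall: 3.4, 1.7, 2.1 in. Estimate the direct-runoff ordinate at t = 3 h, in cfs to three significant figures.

Q ≈ 46.1 cfs

By discrete convolution, Q_j = Σ (P_i / 1 in) · U_{j−i}.
At t = 3 h (j=3): Q = (3.4/1)·5 + (1.7/1)·6 + (2.1/1)·9 = 46.1 cfs.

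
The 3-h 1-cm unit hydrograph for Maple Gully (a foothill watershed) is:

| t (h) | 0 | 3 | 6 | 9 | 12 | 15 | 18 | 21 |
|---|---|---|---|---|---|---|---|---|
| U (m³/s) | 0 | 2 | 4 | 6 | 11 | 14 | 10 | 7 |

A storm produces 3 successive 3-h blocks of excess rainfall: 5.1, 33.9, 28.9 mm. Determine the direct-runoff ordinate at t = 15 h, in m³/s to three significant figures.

By discrete convolution, Q_j = Σ (P_i / 10 mm) · U_{j−i}.
At t = 15 h (j=5): Q = (5.1/10)·14 + (33.9/10)·11 + (28.9/10)·6 = 61.8 m³/s.

Q ≈ 61.8 m³/s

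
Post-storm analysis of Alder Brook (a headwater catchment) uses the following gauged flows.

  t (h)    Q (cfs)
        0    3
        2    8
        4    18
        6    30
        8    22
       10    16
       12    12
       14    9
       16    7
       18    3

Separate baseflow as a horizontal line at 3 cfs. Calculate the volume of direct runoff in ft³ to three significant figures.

Direct-runoff ordinates (Q − Q_b): 0.0, 5.0, 15.0, 27.0, 19.0, 13.0, 9.0, 6.0, 4.0, 0.0 cfs.
ΣQ_DR = 98.00 cfs.
With Δt = 2 h = 7200 s, V = ΣQ_DR · Δt = 98.00 × 7200 = 7.06 × 10^5 ft³.

V ≈ 7.06 × 10^5 ft³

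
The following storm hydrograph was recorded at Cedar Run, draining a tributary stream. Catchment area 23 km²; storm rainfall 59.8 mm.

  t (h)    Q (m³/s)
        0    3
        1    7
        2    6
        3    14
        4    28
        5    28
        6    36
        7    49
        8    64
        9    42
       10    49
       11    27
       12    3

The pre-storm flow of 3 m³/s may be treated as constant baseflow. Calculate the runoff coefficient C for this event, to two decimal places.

ΣQ_DR = 317.0 m³/s; V = ΣQ_DR·Δt = 1.141 × 10^6 m³.
Runoff depth d = V / A = 49.62 mm.
C = d / P = 49.62 / 59.8 = 0.83.

C ≈ 0.83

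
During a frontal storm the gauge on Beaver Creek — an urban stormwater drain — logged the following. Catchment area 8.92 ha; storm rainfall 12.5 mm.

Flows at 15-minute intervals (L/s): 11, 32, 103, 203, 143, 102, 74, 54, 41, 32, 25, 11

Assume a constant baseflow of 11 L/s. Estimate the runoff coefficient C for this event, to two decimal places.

ΣQ_DR = 699.0 L/s; V = ΣQ_DR·Δt = 6.291 × 10^5 L.
Runoff depth d = V / A = 7.053 mm.
C = d / P = 7.053 / 12.5 = 0.56.

C ≈ 0.56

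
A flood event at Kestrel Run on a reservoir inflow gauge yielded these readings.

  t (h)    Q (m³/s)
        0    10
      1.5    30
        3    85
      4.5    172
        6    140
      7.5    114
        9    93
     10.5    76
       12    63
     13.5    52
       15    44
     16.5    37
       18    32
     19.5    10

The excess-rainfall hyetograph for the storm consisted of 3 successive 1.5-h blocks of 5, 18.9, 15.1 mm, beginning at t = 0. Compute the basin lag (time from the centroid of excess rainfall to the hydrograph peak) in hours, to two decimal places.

t_L ≈ 1.86 h

Centroid of excess rainfall: t_c = Σ P_i·t̄_i / ΣP_i = 2.6385 h (block centres at 0.75, 2.25, 3.75 h).
Hydrograph peak occurs at t = 4.5 h, so basin lag t_L = 4.5 − 2.6385 = 1.86 h.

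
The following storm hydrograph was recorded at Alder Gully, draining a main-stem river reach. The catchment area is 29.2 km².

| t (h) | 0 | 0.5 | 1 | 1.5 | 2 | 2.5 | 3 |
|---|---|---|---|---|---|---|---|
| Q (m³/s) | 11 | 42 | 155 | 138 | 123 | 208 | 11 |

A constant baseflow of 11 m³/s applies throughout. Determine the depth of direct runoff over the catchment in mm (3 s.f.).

d ≈ 37.7 mm

Direct runoff: 0.0, 31.0, 144.0, 127.0, 112.0, 197.0, 0.0 m³/s; ΣQ_DR = 611.0 m³/s.
V = ΣQ_DR · Δt = 611.0 × 1800 s = 1.100 × 10^6 m³.
Over A = 29.2 km², depth = V / A = 37.7 mm.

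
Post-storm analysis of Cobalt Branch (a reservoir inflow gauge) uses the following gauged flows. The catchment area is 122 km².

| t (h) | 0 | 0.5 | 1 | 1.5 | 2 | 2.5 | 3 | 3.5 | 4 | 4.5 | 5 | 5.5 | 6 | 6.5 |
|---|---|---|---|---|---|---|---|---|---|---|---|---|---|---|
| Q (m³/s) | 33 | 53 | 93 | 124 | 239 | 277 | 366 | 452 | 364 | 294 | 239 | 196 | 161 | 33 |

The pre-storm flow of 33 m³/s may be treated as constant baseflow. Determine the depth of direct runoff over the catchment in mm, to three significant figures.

Direct runoff: 0.0, 20.0, 60.0, 91.0, 206.0, 244.0, 333.0, 419.0, 331.0, 261.0, 206.0, 163.0, 128.0, 0.0 m³/s; ΣQ_DR = 2462 m³/s.
V = ΣQ_DR · Δt = 2462 × 1800 s = 4.432 × 10^6 m³.
Over A = 122 km², depth = V / A = 36.3 mm.

d ≈ 36.3 mm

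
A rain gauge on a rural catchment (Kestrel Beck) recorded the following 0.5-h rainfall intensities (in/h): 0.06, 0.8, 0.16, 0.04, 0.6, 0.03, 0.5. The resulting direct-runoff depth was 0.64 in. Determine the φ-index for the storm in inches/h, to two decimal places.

Only the 3 blocks with intensity above φ contribute runoff: 0.8, 0.6, 0.5 in/h.
Σ(I−φ)·Δt = d  ⇒  (0.8+0.6+0.5 − 3φ)·0.5 = 0.64
φ = (1.900 − 0.64/0.5) / 3 = 0.21 in/h.

φ ≈ 0.21 in/h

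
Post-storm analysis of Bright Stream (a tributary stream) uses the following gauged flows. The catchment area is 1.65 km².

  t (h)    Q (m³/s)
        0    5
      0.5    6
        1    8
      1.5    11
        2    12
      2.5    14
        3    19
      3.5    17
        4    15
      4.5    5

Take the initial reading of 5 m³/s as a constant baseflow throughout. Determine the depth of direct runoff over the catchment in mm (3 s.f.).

Direct runoff: 0.0, 1.0, 3.0, 6.0, 7.0, 9.0, 14.0, 12.0, 10.0, 0.0 m³/s; ΣQ_DR = 62.00 m³/s.
V = ΣQ_DR · Δt = 62.00 × 1800 s = 1.116 × 10^5 m³.
Over A = 1.65 km², depth = V / A = 67.6 mm.

d ≈ 67.6 mm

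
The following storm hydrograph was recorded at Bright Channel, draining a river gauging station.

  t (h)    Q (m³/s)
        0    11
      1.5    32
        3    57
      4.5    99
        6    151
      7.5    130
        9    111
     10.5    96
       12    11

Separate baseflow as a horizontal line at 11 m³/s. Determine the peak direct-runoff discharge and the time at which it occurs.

Q_p = 140.0 m³/s at t = 6 h

Subtracting baseflow gives direct-runoff ordinates: 0.0, 21.0, 46.0, 88.0, 140.0, 119.0, 100.0, 85.0, 0.0 m³/s.
The maximum is 140.0 m³/s, occurring at the reading for t = 6 h.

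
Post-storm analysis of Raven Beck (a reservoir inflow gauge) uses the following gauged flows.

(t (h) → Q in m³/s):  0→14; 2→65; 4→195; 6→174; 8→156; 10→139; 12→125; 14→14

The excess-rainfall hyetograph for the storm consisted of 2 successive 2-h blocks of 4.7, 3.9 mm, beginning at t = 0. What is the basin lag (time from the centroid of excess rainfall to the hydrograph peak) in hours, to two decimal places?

Centroid of excess rainfall: t_c = Σ P_i·t̄_i / ΣP_i = 1.9070 h (block centres at 1, 3 h).
Hydrograph peak occurs at t = 4 h, so basin lag t_L = 4 − 1.9070 = 2.09 h.

t_L ≈ 2.09 h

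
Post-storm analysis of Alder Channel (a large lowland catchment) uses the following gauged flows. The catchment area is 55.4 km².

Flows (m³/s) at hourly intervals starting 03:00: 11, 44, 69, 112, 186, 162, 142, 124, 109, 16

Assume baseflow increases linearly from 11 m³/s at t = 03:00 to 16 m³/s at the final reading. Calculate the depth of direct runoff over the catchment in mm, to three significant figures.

Direct runoff: 0.00, 32.44, 56.89, 99.33, 172.78, 148.22, 127.67, 109.11, 93.56, 0.00 m³/s; ΣQ_DR = 840.0 m³/s.
V = ΣQ_DR · Δt = 840.0 × 3600 s = 3.024 × 10^6 m³.
Over A = 55.4 km², depth = V / A = 54.6 mm.

d ≈ 54.6 mm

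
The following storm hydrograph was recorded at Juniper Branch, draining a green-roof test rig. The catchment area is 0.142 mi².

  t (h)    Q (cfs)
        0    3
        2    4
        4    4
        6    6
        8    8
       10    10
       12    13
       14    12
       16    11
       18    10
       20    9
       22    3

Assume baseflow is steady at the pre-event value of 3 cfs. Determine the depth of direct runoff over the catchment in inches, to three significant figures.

d ≈ 1.24 in

Direct runoff: 0.0, 1.0, 1.0, 3.0, 5.0, 7.0, 10.0, 9.0, 8.0, 7.0, 6.0, 0.0 cfs; ΣQ_DR = 57.00 cfs.
V = ΣQ_DR · Δt = 57.00 × 7200 s = 4.104 × 10^5 ft³.
Over A = 0.142 mi², depth = V / A = 1.24 in.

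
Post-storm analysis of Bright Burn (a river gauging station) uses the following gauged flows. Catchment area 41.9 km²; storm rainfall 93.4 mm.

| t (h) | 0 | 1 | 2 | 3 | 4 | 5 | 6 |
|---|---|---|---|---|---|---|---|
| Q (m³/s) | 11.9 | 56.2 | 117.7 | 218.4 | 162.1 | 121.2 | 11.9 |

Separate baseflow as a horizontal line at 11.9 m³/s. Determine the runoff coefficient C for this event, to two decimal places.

C ≈ 0.57

ΣQ_DR = 616.1 m³/s; V = ΣQ_DR·Δt = 2.218 × 10^6 m³.
Runoff depth d = V / A = 52.93 mm.
C = d / P = 52.93 / 93.4 = 0.57.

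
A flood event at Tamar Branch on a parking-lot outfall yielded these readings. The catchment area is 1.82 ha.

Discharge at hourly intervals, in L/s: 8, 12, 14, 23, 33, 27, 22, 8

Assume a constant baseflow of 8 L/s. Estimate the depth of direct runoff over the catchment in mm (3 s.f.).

d ≈ 16.4 mm

Direct runoff: 0.0, 4.0, 6.0, 15.0, 25.0, 19.0, 14.0, 0.0 L/s; ΣQ_DR = 83.00 L/s.
V = ΣQ_DR · Δt = 83.00 × 3600 s = 2.988 × 10^5 L.
Over A = 1.82 ha, depth = V / A = 16.4 mm.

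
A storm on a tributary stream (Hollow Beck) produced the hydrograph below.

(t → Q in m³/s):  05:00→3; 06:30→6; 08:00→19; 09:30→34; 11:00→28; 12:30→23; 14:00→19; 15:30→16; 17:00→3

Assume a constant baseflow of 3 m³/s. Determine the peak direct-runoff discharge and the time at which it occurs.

Subtracting baseflow gives direct-runoff ordinates: 0.0, 3.0, 16.0, 31.0, 25.0, 20.0, 16.0, 13.0, 0.0 m³/s.
The maximum is 31.0 m³/s, occurring at the reading for t = 09:30.

Q_p = 31.0 m³/s at t = 09:30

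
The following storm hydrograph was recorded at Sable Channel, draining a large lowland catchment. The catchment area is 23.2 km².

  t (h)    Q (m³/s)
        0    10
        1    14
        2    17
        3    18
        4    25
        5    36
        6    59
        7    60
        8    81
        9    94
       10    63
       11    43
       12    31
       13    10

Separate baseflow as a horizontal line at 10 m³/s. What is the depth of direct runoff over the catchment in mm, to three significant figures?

d ≈ 65.3 mm

Direct runoff: 0.0, 4.0, 7.0, 8.0, 15.0, 26.0, 49.0, 50.0, 71.0, 84.0, 53.0, 33.0, 21.0, 0.0 m³/s; ΣQ_DR = 421.0 m³/s.
V = ΣQ_DR · Δt = 421.0 × 3600 s = 1.516 × 10^6 m³.
Over A = 23.2 km², depth = V / A = 65.3 mm.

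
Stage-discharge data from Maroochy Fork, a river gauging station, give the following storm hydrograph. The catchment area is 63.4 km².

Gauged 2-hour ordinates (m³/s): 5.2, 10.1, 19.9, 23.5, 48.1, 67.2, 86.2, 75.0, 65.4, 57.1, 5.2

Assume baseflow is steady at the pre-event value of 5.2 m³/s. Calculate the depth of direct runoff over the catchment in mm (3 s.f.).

Direct runoff: 0.0, 4.9, 14.7, 18.3, 42.9, 62.0, 81.0, 69.8, 60.2, 51.9, 0.0 m³/s; ΣQ_DR = 405.7 m³/s.
V = ΣQ_DR · Δt = 405.7 × 7200 s = 2.921 × 10^6 m³.
Over A = 63.4 km², depth = V / A = 46.1 mm.

d ≈ 46.1 mm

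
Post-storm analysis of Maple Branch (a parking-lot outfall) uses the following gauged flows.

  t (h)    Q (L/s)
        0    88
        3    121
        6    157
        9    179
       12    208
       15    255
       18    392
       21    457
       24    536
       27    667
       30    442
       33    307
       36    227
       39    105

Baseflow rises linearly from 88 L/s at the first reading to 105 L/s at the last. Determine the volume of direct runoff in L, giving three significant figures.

Direct-runoff ordinates (Q − Q_b): 0.00, 31.69, 66.38, 87.08, 114.77, 160.46, 296.15, 359.85, 437.54, 567.23, 340.92, 204.62, 123.31, 0.00 L/s.
ΣQ_DR = 2790 L/s.
With Δt = 3 h = 10800 s, V = ΣQ_DR · Δt = 2790 × 10800 = 3.01 × 10^7 L.

V ≈ 3.01 × 10^7 L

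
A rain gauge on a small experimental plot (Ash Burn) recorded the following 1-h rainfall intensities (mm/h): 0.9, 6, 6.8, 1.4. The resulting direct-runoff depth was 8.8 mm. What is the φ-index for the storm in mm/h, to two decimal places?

Only the 2 blocks with intensity above φ contribute runoff: 6, 6.8 mm/h.
Σ(I−φ)·Δt = d  ⇒  (6+6.8 − 2φ)·1 = 8.8
φ = (12.80 − 8.8/1) / 2 = 2.00 mm/h.

φ ≈ 2.00 mm/h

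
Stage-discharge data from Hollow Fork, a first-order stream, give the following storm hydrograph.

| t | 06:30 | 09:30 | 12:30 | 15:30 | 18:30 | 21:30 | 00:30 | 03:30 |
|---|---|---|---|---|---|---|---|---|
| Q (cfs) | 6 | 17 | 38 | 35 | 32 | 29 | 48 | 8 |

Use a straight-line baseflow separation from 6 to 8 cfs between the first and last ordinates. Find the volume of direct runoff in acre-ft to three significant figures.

Direct-runoff ordinates (Q − Q_b): 0.00, 10.71, 31.43, 28.14, 24.86, 21.57, 40.29, 0.00 cfs.
ΣQ_DR = 157.0 cfs.
With Δt = 3 h = 10800 s, V = ΣQ_DR · Δt = 157.0 × 10800 = 1.70 × 10^6 ft³ = 38.9 acre-ft.

V ≈ 38.9 acre-ft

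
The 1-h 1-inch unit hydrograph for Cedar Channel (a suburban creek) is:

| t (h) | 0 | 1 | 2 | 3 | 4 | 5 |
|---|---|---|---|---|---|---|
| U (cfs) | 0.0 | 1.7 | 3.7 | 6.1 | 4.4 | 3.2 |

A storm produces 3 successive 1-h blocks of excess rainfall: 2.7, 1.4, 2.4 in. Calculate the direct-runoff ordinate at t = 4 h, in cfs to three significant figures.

Q ≈ 29.3 cfs

By discrete convolution, Q_j = Σ (P_i / 1 in) · U_{j−i}.
At t = 4 h (j=4): Q = (2.7/1)·4.4 + (1.4/1)·6.1 + (2.4/1)·3.7 = 29.3 cfs.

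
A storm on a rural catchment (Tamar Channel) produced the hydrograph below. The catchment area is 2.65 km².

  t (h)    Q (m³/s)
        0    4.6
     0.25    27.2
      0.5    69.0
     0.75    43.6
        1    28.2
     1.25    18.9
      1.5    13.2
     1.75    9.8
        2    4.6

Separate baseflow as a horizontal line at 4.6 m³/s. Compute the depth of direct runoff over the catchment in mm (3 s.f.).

Direct runoff: 0.0, 22.6, 64.4, 39.0, 23.6, 14.3, 8.6, 5.2, 0.0 m³/s; ΣQ_DR = 177.7 m³/s.
V = ΣQ_DR · Δt = 177.7 × 900 s = 1.599 × 10^5 m³.
Over A = 2.65 km², depth = V / A = 60.4 mm.

d ≈ 60.4 mm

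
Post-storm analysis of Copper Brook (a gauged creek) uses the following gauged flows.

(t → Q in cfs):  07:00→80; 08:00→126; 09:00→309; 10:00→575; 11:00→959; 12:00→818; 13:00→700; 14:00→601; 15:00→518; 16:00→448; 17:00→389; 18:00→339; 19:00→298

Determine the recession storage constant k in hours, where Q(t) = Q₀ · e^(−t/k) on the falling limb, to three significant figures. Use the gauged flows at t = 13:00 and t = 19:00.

k ≈ 7.03 h

On the falling limb, Q drops from 700 to 298 cfs between t = 13:00 and t = 19:00 (Δt = 6 h).
k = −Δt / ln(Q₂/Q₁) = −6 / ln(298/700) = 7.03 h.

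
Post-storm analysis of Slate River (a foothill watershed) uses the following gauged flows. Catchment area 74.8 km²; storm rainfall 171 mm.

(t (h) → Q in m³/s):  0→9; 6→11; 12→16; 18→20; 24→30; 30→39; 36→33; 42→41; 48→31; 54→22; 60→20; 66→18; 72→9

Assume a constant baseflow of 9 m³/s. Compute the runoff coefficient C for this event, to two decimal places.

C ≈ 0.31

ΣQ_DR = 182.0 m³/s; V = ΣQ_DR·Δt = 3.931 × 10^6 m³.
Runoff depth d = V / A = 52.56 mm.
C = d / P = 52.56 / 171 = 0.31.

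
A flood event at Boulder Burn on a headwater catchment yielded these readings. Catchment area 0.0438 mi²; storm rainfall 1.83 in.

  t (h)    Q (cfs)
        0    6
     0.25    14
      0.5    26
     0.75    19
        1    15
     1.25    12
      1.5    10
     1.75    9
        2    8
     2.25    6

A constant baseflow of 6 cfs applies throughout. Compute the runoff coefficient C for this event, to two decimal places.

C ≈ 0.31

ΣQ_DR = 65.00 cfs; V = ΣQ_DR·Δt = 58500 ft³.
Runoff depth d = V / A = 0.5749 in.
C = d / P = 0.5749 / 1.83 = 0.31.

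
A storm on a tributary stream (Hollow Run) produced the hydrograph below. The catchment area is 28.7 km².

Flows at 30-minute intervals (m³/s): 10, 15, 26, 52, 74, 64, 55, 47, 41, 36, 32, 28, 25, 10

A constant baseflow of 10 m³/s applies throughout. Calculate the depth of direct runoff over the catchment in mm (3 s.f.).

d ≈ 23.5 mm

Direct runoff: 0.0, 5.0, 16.0, 42.0, 64.0, 54.0, 45.0, 37.0, 31.0, 26.0, 22.0, 18.0, 15.0, 0.0 m³/s; ΣQ_DR = 375.0 m³/s.
V = ΣQ_DR · Δt = 375.0 × 1800 s = 6.750 × 10^5 m³.
Over A = 28.7 km², depth = V / A = 23.5 mm.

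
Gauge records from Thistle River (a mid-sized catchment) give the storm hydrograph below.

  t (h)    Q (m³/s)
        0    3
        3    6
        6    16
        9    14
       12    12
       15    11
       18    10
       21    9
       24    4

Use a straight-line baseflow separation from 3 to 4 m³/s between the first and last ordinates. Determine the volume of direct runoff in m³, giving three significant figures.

V ≈ 5.78 × 10^5 m³

Direct-runoff ordinates (Q − Q_b): 0.00, 2.88, 12.75, 10.62, 8.50, 7.38, 6.25, 5.12, 0.00 m³/s.
ΣQ_DR = 53.50 m³/s.
With Δt = 3 h = 10800 s, V = ΣQ_DR · Δt = 53.50 × 10800 = 5.78 × 10^5 m³.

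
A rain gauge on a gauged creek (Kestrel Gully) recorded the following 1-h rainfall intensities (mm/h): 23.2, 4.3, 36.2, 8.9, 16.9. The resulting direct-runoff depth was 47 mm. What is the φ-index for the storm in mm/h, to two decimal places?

φ ≈ 9.77 mm/h

Only the 3 blocks with intensity above φ contribute runoff: 23.2, 36.2, 16.9 mm/h.
Σ(I−φ)·Δt = d  ⇒  (23.2+36.2+16.9 − 3φ)·1 = 47
φ = (76.30 − 47/1) / 3 = 9.77 mm/h.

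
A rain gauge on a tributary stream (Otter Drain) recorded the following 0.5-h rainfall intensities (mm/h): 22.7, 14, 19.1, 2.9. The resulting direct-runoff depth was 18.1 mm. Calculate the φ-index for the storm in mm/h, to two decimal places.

Only the 3 blocks with intensity above φ contribute runoff: 22.7, 14, 19.1 mm/h.
Σ(I−φ)·Δt = d  ⇒  (22.7+14+19.1 − 3φ)·0.5 = 18.1
φ = (55.80 − 18.1/0.5) / 3 = 6.53 mm/h.

φ ≈ 6.53 mm/h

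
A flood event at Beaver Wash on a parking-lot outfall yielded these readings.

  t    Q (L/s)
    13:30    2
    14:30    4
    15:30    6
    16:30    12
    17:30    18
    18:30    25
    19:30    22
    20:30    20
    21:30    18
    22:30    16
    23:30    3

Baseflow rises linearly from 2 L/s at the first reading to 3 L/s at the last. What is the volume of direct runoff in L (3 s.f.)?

V ≈ 4.27 × 10^5 L

Direct-runoff ordinates (Q − Q_b): 0.00, 1.90, 3.80, 9.70, 15.60, 22.50, 19.40, 17.30, 15.20, 13.10, 0.00 L/s.
ΣQ_DR = 118.5 L/s.
With Δt = 1 h = 3600 s, V = ΣQ_DR · Δt = 118.5 × 3600 = 4.27 × 10^5 L.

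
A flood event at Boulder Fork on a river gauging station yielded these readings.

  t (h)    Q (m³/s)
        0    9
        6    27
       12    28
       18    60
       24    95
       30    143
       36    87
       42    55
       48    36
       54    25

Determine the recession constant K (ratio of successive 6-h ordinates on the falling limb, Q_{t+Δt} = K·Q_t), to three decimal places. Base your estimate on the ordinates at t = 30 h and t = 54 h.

Using the recession-limb readings at t = 30 h and t = 54 h: Q falls from 143 to 25 m³/s over 4 intervals.
K = (Q₂/Q₁)^(1/4) = (25/143)^(1/4) = 0.647.

K ≈ 0.647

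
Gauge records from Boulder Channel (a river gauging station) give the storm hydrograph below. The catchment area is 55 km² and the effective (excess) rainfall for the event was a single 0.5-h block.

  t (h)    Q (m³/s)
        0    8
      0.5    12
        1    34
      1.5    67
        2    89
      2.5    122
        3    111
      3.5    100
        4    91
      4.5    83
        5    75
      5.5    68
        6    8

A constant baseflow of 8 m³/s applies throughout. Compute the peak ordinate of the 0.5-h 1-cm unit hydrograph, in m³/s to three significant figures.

U_p ≈ 45.6 m³/s

Direct runoff: 0.0, 4.0, 26.0, 59.0, 81.0, 114.0, 103.0, 92.0, 83.0, 75.0, 67.0, 60.0, 0.0 m³/s; ΣQ_DR = 764.0 m³/s, peak = 114.0 m³/s.
Runoff depth d = ΣQ_DR·Δt / A = 764.0 × 1800 / (55 km²) = 25.00 mm.
The 1-cm UH is the DRH scaled by (10 mm)/d, so U_p = 114.0 × 10/25.00 = 45.6 m³/s.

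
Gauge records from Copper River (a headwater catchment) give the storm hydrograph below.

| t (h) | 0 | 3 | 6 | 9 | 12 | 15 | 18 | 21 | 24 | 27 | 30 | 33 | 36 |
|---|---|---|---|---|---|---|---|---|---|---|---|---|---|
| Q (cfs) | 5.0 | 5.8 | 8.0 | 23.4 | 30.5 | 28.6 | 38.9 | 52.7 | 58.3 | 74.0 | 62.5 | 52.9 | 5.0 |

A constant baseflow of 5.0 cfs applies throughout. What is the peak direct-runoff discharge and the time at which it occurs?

Q_p = 69.0 cfs at t = 27 h

Subtracting baseflow gives direct-runoff ordinates: 0.0, 0.8, 3.0, 18.4, 25.5, 23.6, 33.9, 47.7, 53.3, 69.0, 57.5, 47.9, 0.0 cfs.
The maximum is 69.0 cfs, occurring at the reading for t = 27 h.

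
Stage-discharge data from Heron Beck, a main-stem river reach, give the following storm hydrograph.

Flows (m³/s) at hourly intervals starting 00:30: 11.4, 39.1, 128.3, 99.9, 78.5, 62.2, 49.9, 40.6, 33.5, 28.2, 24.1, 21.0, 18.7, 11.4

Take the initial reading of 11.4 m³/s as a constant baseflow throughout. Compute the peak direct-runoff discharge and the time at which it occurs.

Q_p = 116.9 m³/s at t = 02:30

Subtracting baseflow gives direct-runoff ordinates: 0.0, 27.7, 116.9, 88.5, 67.1, 50.8, 38.5, 29.2, 22.1, 16.8, 12.7, 9.6, 7.3, 0.0 m³/s.
The maximum is 116.9 m³/s, occurring at the reading for t = 02:30.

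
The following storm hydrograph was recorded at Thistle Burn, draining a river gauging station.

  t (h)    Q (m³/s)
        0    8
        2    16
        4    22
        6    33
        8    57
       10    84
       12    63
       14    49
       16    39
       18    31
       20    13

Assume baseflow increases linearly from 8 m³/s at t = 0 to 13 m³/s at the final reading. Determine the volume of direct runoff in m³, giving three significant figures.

V ≈ 2.16 × 10^6 m³

Direct-runoff ordinates (Q − Q_b): 0.00, 7.50, 13.00, 23.50, 47.00, 73.50, 52.00, 37.50, 27.00, 18.50, 0.00 m³/s.
ΣQ_DR = 299.5 m³/s.
With Δt = 2 h = 7200 s, V = ΣQ_DR · Δt = 299.5 × 7200 = 2.16 × 10^6 m³.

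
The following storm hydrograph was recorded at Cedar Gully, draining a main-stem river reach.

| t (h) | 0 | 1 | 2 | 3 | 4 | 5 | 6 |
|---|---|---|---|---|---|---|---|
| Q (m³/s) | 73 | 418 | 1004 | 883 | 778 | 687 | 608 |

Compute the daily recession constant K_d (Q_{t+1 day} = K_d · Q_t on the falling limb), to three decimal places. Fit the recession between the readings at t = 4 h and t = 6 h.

Between t = 4 h and t = 6 h the flow falls from 778 to 608 m³/s over 2×1 h = 2 h.
Per-interval ratio K = (608/778)^(1/2) = 0.8840; K_d = K^(24/1) = 0.052.

K_d ≈ 0.052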